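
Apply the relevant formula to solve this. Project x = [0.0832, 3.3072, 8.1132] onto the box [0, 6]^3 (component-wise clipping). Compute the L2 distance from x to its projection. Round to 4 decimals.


Project each component onto [0, 6].
clip(0.0832) = 0.0832, clip(3.3072) = 3.3072, clip(8.1132) = 6.0
Projection = [0.0832, 3.3072, 6.0]
Squared diffs: [0.0, 0.0, 4.4656]
Distance = sqrt(4.4656) = 2.1132


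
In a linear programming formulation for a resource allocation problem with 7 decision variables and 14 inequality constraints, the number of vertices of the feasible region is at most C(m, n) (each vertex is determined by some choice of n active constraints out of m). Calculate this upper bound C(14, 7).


Each vertex corresponds to some choice of n active constraints out of m, so the number of vertices is at most C(m, n) = m! / (n!(m-n)!).
m = 14, n = 7
Numerator: 14 * 13 * 12 * 11 * 10 * 9 * 8
Denominator: 7! = 5040
C(14, 7) = 3432


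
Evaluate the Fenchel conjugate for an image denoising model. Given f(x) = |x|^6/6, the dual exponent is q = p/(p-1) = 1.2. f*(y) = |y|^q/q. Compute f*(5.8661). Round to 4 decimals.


The conjugate exponent q satisfies 1/p + 1/q = 1.
p = 6, so q = 6/(6 - 1) = 1.2
|y|^q = 5.8661^1.2 = 8.3564
f*(5.8661) = 8.3564 / 1.2 = 6.9637


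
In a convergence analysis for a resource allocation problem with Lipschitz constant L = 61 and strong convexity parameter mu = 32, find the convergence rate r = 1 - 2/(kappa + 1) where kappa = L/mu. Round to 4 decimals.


Step 1: Compute the condition number.
kappa = L/mu = 61/32 = 1.9063
Step 2: Compute the convergence rate.
r = 1 - 2/(kappa + 1) = 1 - 2*mu/(L + mu) = (L - mu)/(L + mu) = 29/93 = 0.3118


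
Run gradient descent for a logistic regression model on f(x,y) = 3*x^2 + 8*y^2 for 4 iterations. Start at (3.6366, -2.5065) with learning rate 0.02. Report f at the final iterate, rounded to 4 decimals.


Gradient descent on f(x,y) = 3*x^2 + 8*y^2.
Starting point: (3.6366, -2.5065), alpha = 0.02
Step 1: grad_x = 2*3*3.6366 = 21.8196, grad_y = 2*8*-2.5065 = -40.104
  x_1 = 3.6366 - 0.02*21.8196 = 3.2002
  y_1 = -2.5065 - 0.02*-40.104 = -1.7044
Step 2: grad_x = 2*3*3.2002 = 19.2012, grad_y = 2*8*-1.7044 = -27.2707
  x_2 = 3.2002 - 0.02*19.2012 = 2.8162
  y_2 = -1.7044 - 0.02*-27.2707 = -1.159
Step 3: grad_x = 2*3*2.8162 = 16.8971, grad_y = 2*8*-1.159 = -18.5441
  x_3 = 2.8162 - 0.02*16.8971 = 2.4782
  y_3 = -1.159 - 0.02*-18.5441 = -0.7881
Step 4: grad_x = 2*3*2.4782 = 14.8694, grad_y = 2*8*-0.7881 = -12.61
  x_4 = 2.4782 - 0.02*14.8694 = 2.1809
  y_4 = -0.7881 - 0.02*-12.61 = -0.5359
f(2.1809, -0.5359) = 3*2.1809^2 + 8*(-0.5359)^2 = 16.5661


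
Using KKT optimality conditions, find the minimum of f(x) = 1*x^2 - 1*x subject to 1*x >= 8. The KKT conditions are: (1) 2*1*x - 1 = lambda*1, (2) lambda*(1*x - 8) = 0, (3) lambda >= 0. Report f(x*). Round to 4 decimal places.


Step 1: Try lambda = 0 (constraint inactive).
x_unc = 1/(2*1) = 0.5
Check: 1*0.5 = 0.5 < 8 -- violated!
Step 2: Constraint must be active: 1*x = 8
x* = 8/1 = 8.0
lambda = (2*1*8.0 - 1)/1 = 15.0
Step 3: Compute optimal value.
f(x*) = 1*8.0^2 - 1*8.0 = 56.0


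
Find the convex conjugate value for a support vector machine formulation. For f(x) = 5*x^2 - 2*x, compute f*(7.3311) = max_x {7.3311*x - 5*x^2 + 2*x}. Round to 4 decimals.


f*(y) = sup_x {y*x - a*x^2 - b*x} = sup_x {(y-b)*x - a*x^2}
FOC: (y - b) - 2a*x = 0 => x* = (y - b)/(2a)
x* = (7.3311 + 2)/(2*5) = 0.9331
f*(7.3311) = (y-b)^2/(4a) = (7.3311 + 2)^2/(4*5)
= 87.0694/20 = 4.3535


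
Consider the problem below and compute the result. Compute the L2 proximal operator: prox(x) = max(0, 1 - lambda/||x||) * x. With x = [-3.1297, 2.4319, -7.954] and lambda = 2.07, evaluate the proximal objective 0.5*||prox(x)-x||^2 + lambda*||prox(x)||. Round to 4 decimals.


Step 1: Compute ||x||.
||x|| = 8.8868
Step 2: Compute scaling factor.
scale = max(0, 1 - 2.07/8.8868) = 0.7671
Step 3: prox(x) = [-2.4007, 1.8654, -6.1013]
||prox(x)|| = 6.8168
Step 4: Proximal objective.
0.5*||prox-x||^2 = 2.1425
lambda*||prox|| = 14.1108
Total = 16.2532


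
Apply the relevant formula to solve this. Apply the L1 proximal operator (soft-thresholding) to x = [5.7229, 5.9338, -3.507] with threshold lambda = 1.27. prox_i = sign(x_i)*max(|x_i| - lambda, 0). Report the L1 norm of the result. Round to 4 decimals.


Soft-thresholding with lambda = 1.27:
prox(5.7229) = sign(5.7229)*max(|5.7229| - 1.27, 0) = 4.4529
prox(5.9338) = sign(5.9338)*max(|5.9338| - 1.27, 0) = 4.6638
prox(-3.507) = sign(-3.507)*max(|-3.507| - 1.27, 0) = -2.237
prox(x) = [4.4529, 4.6638, -2.237]
||prox(x)||_1 = 4.4529 + 4.6638 + 2.237 = 11.3537


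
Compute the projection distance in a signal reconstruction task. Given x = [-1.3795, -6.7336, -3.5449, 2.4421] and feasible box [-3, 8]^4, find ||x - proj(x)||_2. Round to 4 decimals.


Project each component onto [-3, 8].
clip(-1.3795) = -1.3795, clip(-6.7336) = -3.0, clip(-3.5449) = -3.0, clip(2.4421) = 2.4421
Projection = [-1.3795, -3.0, -3.0, 2.4421]
Squared diffs: [0.0, 13.9398, 0.2969, 0.0]
Distance = sqrt(14.2367) = 3.7732


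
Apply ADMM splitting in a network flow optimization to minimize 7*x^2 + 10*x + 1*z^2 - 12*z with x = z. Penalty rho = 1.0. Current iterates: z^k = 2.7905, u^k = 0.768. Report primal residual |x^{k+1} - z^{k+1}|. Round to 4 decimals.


ADMM iteration with rho = 1.0, z^k = 2.7905, u^k = 0.768
Step 1: x-update.
Minimize 7*x^2 + 10*x + (1.0/2)*(x - 2.7905 + 0.768)^2
FOC: (2*7 + 1.0)*x = -10 + 1.0*(2.7905 - 0.768)
x^{k+1} = -0.5318
Step 2: z-update.
Minimize 1*z^2 - 12*z + (1.0/2)*(-0.5318 - z + 0.768)^2
FOC: (2*1 + 1.0)*z = 12 + 1.0*(-0.5318 + 0.768)
z^{k+1} = 4.0787
Step 3: u-update.
u^{k+1} = 0.768 - 0.5318 - 4.0787 = -3.8426
Step 4: Primal residual = |-0.5318 - 4.0787| = 4.6106


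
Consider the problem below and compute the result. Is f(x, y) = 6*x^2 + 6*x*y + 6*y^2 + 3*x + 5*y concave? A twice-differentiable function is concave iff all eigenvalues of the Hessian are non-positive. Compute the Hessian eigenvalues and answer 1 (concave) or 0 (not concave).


The Hessian of f(x,y) = 6*x^2 + 6*x*y + 6*y^2 + 3*x + 5*y is:
H = [[12, 6], [6, 12]]
Trace = 12 + 12 = 24
Determinant = 12*12 - (6)^2 = 108
Discriminant = (24)^2 - 4*108 = 144.0
Eigenvalues: lambda_1 = 6.0, lambda_2 = 18.0
The function is not concave.

0


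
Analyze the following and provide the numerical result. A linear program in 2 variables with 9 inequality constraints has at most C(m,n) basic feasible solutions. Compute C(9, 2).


Each vertex corresponds to some choice of n active constraints out of m, so the number of vertices is at most C(m, n) = m! / (n!(m-n)!).
m = 9, n = 2
Numerator: 9 * 8
Denominator: 2! = 2
C(9, 2) = 36


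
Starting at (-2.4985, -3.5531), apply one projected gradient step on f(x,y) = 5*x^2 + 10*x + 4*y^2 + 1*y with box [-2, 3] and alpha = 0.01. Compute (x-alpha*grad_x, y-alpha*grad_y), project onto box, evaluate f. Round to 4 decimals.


Step 1: Compute gradient at (-2.4985, -3.5531).
grad_x = 2*5*-2.4985 + 10 = -14.985
grad_y = 2*4*-3.5531 + 1 = -27.4248
Step 2: Gradient step.
x_raw = -2.4985 - 0.01*-14.985 = -2.3487
y_raw = -3.5531 - 0.01*-27.4248 = -3.2789
Step 3: Project onto [-2, 3].
x_proj = clip(-2.3487) = -2.0
y_proj = clip(-3.2789) = -2.0
Step 4: Evaluate f.
f(-2.0, -2.0) = 14.0


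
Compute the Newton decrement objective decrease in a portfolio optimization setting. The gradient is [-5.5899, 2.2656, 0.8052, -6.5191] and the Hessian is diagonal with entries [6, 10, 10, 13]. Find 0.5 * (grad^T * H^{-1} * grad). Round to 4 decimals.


Step 1: H is diagonal, so H^(-1) * g = [-0.9317, 0.2266, 0.0805, -0.5015].
Step 2: g^T H^(-1) g = sum_i g_i^2 / H_ii
  = (-5.5899)^2/6 + (2.2656)^2/10 + (0.8052)^2/10 + (-6.5191)^2/13
  = 5.2078 + 0.5133 + 0.0648 + 3.2691 = 9.0551
Step 3: Objective decrease = 0.5 * g^T H^(-1) g = 4.5275


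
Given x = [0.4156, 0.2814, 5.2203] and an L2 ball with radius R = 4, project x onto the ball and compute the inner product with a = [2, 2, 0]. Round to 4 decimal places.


Step 1: Compute ||x|| (intermediates to 6 decimals).
||x|| = sqrt(0.4156^2 + 0.2814^2 + 5.2203^2) = 5.244372
Step 2: Project.
Since ||x|| > R, scale = R/||x|| = 4/5.244372 = 0.762722, proj(x) = scale * x
proj(x) = [0.316987, 0.21463, 3.981638]
Step 3: Dot product.
a^T * proj(x) = 2*0.316987 + 2*0.21463 + 0*3.981638 = 1.0632


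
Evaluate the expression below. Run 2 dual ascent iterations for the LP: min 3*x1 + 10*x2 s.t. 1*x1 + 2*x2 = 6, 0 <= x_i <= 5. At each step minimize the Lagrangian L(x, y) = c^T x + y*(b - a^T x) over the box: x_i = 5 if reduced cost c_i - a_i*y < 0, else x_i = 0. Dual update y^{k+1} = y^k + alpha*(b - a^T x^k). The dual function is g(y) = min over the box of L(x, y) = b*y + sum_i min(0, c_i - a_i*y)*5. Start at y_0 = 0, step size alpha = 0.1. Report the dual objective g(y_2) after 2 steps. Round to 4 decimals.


Dual ascent for LP: min 3*x1 + 10*x2, 1*x1 + 2*x2 = 6, 0 <= x_i <= 5
Step 1: y^k = 0.0, reduced costs: (3.0, 10.0)
  x^k = (0.0, 0.0), subgradient = b - a^T x = 6.0
  y^{k+1} = 0.0 + 0.1*6.0 = 0.6
Step 2: y^k = 0.6, reduced costs: (2.4, 8.8)
  x^k = (0.0, 0.0), subgradient = b - a^T x = 6.0
  y^{k+1} = 0.6 + 0.1*6.0 = 1.2
Dual objective at y_2 = 1.2: reduced costs (1.8, 7.6), box minimizer x = (0.0, 0.0)
g(y_2) = b*y + (c1 - a1*y)*x1 + (c2 - a2*y)*x2 = 6*1.2 + 1.8*0.0 + 7.6*0.0 = 7.2 + 0.0 + 0.0 = 7.2


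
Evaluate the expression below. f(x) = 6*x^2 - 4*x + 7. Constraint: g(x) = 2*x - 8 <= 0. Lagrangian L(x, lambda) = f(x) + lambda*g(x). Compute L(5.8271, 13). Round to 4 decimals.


Step 1: Evaluate f(x).
f(5.8271) = 6*5.8271^2 - 4*5.8271 + 7 = 187.4222
Step 2: Evaluate g(x).
g(5.8271) = 2*5.8271 - 8 = 3.6542
Step 3: Compute Lagrangian.
L = 187.4222 + 13*3.6542 = 234.9268


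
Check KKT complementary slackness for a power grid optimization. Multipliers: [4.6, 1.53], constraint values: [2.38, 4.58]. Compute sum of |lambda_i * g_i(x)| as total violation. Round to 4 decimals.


KKT complementary slackness check:
lambda_1 * g_1 = 4.6 * 2.38 = 10.948
lambda_2 * g_2 = 1.53 * 4.58 = 7.0074
Total violation = 10.948 + 7.0074 = 17.9554


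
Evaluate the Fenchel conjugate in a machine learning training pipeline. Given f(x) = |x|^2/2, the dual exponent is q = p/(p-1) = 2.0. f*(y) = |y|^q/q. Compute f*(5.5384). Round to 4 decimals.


The conjugate exponent q satisfies 1/p + 1/q = 1.
p = 2, so q = 2/(2 - 1) = 2.0
|y|^q = 5.5384^2.0 = 30.6739
f*(5.5384) = 30.6739 / 2.0 = 15.3369


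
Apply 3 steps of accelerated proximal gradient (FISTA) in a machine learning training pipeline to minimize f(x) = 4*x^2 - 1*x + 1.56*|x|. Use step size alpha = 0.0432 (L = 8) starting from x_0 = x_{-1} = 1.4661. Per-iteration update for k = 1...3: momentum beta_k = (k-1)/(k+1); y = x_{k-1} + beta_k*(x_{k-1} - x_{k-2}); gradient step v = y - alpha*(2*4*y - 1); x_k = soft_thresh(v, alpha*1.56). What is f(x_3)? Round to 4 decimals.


FISTA on f(x) = 4*x^2 - 1*x + 1.56*|x|
L = 8, alpha = 0.0432
Iteration 1: beta = 0.0, y = 1.4661 + 0.0*(1.4661 - 1.4661) = 1.4661
  grad(y) = 10.7288, v = y - alpha*grad = 1.0026
  prox(v) = soft_thresh(1.0026, 0.0674) = 0.9352
Iteration 2: beta = 0.3333, y = 0.9352 + 0.3333*(0.9352 - 1.4661) = 0.7583
  grad(y) = 5.0661, v = y - alpha*grad = 0.5394
  prox(v) = soft_thresh(0.5394, 0.0674) = 0.472
Iteration 3: beta = 0.5, y = 0.472 + 0.5*(0.472 - 0.9352) = 0.2404
  grad(y) = 0.9233, v = y - alpha*grad = 0.2005
  prox(v) = soft_thresh(0.2005, 0.0674) = 0.1331
f(x_3) = 4*0.1331^2 - 1*0.1331 + 1.56*|0.1331| = 0.1455


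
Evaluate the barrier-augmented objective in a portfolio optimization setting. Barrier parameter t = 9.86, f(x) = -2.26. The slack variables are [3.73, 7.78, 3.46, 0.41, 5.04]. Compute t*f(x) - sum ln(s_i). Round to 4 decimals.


Step 1: Compute log-barrier.
ln values: [1.3164, 2.0516, 1.2413, -0.8916, 1.6174]
phi = -(1.3164 + 2.0516 + 1.2413 - 0.8916 + 1.6174) = -5.335
Step 2: Compute augmented objective.
t*f(x) = 9.86*-2.26 = -22.2836
Total = -22.2836 - 5.335 = -27.6186


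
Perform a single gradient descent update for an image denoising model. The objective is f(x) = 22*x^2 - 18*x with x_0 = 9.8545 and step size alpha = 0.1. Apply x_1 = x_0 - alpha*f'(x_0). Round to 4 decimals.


We compute the gradient at x_0 and apply the update.
f'(x) = 44*x - 18
f'(9.8545) = 44*9.8545 - 18 = 415.598
x_1 = 9.8545 - 0.1*415.598 = -31.7053


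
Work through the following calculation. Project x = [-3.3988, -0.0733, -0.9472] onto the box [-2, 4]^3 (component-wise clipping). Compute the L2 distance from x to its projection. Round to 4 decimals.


Project each component onto [-2, 4].
clip(-3.3988) = -2.0, clip(-0.0733) = -0.0733, clip(-0.9472) = -0.9472
Projection = [-2.0, -0.0733, -0.9472]
Squared diffs: [1.9566, 0.0, 0.0]
Distance = sqrt(1.9566) = 1.3988


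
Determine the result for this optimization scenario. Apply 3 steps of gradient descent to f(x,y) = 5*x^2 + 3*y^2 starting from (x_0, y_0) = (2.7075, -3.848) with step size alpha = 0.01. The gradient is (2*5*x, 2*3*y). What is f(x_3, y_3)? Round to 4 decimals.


Gradient descent on f(x,y) = 5*x^2 + 3*y^2.
Starting point: (2.7075, -3.848), alpha = 0.01
Step 1: grad_x = 2*5*2.7075 = 27.075, grad_y = 2*3*-3.848 = -23.088
  x_1 = 2.7075 - 0.01*27.075 = 2.4368
  y_1 = -3.848 - 0.01*-23.088 = -3.6171
Step 2: grad_x = 2*5*2.4368 = 24.3675, grad_y = 2*3*-3.6171 = -21.7027
  x_2 = 2.4368 - 0.01*24.3675 = 2.1931
  y_2 = -3.6171 - 0.01*-21.7027 = -3.4001
Step 3: grad_x = 2*5*2.1931 = 21.9308, grad_y = 2*3*-3.4001 = -20.4006
  x_3 = 2.1931 - 0.01*21.9308 = 1.9738
  y_3 = -3.4001 - 0.01*-20.4006 = -3.1961
f(1.9738, -3.1961) = 5*1.9738^2 + 3*(-3.1961)^2 = 50.1237


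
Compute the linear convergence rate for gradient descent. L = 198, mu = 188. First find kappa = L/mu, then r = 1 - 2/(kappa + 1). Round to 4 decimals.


Step 1: Compute the condition number.
kappa = L/mu = 198/188 = 1.0532
Step 2: Compute the convergence rate.
r = 1 - 2/(kappa + 1) = 1 - 2*mu/(L + mu) = (L - mu)/(L + mu) = 10/386 = 0.0259


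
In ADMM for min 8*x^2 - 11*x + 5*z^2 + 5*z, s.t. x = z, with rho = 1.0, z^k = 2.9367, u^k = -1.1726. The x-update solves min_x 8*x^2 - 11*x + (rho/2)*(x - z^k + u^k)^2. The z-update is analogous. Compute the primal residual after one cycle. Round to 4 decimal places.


ADMM iteration with rho = 1.0, z^k = 2.9367, u^k = -1.1726
Step 1: x-update.
Minimize 8*x^2 - 11*x + (1.0/2)*(x - 2.9367 - 1.1726)^2
FOC: (2*8 + 1.0)*x = 11 + 1.0*(2.9367 + 1.1726)
x^{k+1} = 0.8888
Step 2: z-update.
Minimize 5*z^2 + 5*z + (1.0/2)*(0.8888 - z - 1.1726)^2
FOC: (2*5 + 1.0)*z = -5 + 1.0*(0.8888 - 1.1726)
z^{k+1} = -0.4803
Step 3: u-update.
u^{k+1} = -1.1726 + 0.8888 + 0.4803 = 0.1965
Step 4: Primal residual = |0.8888 + 0.4803| = 1.3691


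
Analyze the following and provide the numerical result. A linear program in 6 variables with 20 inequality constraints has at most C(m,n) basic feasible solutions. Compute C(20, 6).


Each vertex corresponds to some choice of n active constraints out of m, so the number of vertices is at most C(m, n) = m! / (n!(m-n)!).
m = 20, n = 6
Numerator: 20 * 19 * 18 * 17 * 16 * 15
Denominator: 6! = 720
C(20, 6) = 38760


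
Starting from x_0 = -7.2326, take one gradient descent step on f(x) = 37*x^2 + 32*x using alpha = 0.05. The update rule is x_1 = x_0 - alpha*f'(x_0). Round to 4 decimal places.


We compute the gradient at x_0 and apply the update.
f'(x) = 74*x + 32
f'(-7.2326) = 74*-7.2326 + 32 = -503.2124
x_1 = -7.2326 - 0.05*-503.2124 = 17.928


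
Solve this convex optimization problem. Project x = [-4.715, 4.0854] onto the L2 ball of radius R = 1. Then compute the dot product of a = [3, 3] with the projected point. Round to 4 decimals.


Step 1: Compute ||x|| (intermediates to 6 decimals).
||x|| = sqrt((-4.715)^2 + 4.0854^2) = 6.238727
Step 2: Project.
Since ||x|| > R, scale = R/||x|| = 1/6.238727 = 0.160289, proj(x) = scale * x
proj(x) = [-0.755763, 0.654845]
Step 3: Dot product.
a^T * proj(x) = 3*(-0.755763) + 3*0.654845 = -0.3028


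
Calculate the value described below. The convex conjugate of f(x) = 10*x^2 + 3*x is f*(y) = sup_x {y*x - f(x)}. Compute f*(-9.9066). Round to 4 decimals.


f*(y) = sup_x {y*x - a*x^2 - b*x} = sup_x {(y-b)*x - a*x^2}
FOC: (y - b) - 2a*x = 0 => x* = (y - b)/(2a)
x* = (-9.9066 - 3)/(2*10) = -0.6453
f*(-9.9066) = (y-b)^2/(4a) = (-9.9066 - 3)^2/(4*10)
= 166.5803/40 = 4.1645


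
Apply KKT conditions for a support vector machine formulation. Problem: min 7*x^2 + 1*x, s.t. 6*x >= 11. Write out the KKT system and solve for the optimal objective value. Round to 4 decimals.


Step 1: Try lambda = 0 (constraint inactive).
x_unc = -1/(2*7) = -0.0714
Check: 6*-0.0714 = -0.4284 < 11 -- violated!
Step 2: Constraint must be active: 6*x = 11
x* = 11/6 = 1.8333 (rounded; the exact value 11/6 is used below)
lambda = (2*7*(11/6) + 1)/6 = 4.4444
Step 3: Compute optimal value.
f(x*) = 7*(11/6)^2 + 1*(11/6) = 25.3611


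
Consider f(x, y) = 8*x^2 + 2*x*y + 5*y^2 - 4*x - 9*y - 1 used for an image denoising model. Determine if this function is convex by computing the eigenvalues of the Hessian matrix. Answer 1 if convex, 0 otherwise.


The Hessian of f(x,y) = 8*x^2 + 2*x*y + 5*y^2 - 4*x - 9*y - 1 is:
H = [[16, 2], [2, 10]]
Trace = 16 + 10 = 26
Determinant = 16*10 - (2)^2 = 156
Discriminant = (26)^2 - 4*156 = 52.0
Eigenvalues: lambda_1 = 9.3944, lambda_2 = 16.6056
The function is convex.

1


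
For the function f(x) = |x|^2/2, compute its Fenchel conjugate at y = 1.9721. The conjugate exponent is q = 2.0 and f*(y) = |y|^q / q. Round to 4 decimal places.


The conjugate exponent q satisfies 1/p + 1/q = 1.
p = 2, so q = 2/(2 - 1) = 2.0
|y|^q = 1.9721^2.0 = 3.8892
f*(1.9721) = 3.8892 / 2.0 = 1.9446


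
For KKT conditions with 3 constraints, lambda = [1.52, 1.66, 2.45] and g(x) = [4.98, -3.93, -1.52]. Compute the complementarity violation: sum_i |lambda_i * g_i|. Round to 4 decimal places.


KKT complementary slackness check:
lambda_1 * g_1 = 1.52 * 4.98 = 7.5696
lambda_2 * g_2 = 1.66 * -3.93 = -6.5238
lambda_3 * g_3 = 2.45 * -1.52 = -3.724
Total violation = 7.5696 + 6.5238 + 3.724 = 17.8174


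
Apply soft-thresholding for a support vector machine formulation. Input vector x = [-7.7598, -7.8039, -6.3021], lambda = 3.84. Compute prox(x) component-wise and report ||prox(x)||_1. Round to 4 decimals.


Soft-thresholding with lambda = 3.84:
prox(-7.7598) = sign(-7.7598)*max(|-7.7598| - 3.84, 0) = -3.9198
prox(-7.8039) = sign(-7.8039)*max(|-7.8039| - 3.84, 0) = -3.9639
prox(-6.3021) = sign(-6.3021)*max(|-6.3021| - 3.84, 0) = -2.4621
prox(x) = [-3.9198, -3.9639, -2.4621]
||prox(x)||_1 = 3.9198 + 3.9639 + 2.4621 = 10.3458


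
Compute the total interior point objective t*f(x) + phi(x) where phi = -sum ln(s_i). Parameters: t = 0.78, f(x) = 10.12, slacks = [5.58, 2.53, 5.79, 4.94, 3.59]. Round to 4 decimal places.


Step 1: Compute log-barrier.
ln values: [1.7192, 0.9282, 1.7561, 1.5974, 1.2782]
phi = -(1.7192 + 0.9282 + 1.7561 + 1.5974 + 1.2782) = -7.2791
Step 2: Compute augmented objective.
t*f(x) = 0.78*10.12 = 7.8936
Total = 7.8936 - 7.2791 = 0.6145


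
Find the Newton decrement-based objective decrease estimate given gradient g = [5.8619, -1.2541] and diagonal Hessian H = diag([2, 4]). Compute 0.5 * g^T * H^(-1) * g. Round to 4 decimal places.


Step 1: H is diagonal, so H^(-1) * g = [2.931, -0.3135].
Step 2: g^T H^(-1) g = sum_i g_i^2 / H_ii
  = (5.8619)^2/2 + (-1.2541)^2/4
  = 17.1809 + 0.3932 = 17.5741
Step 3: Objective decrease = 0.5 * g^T H^(-1) g = 8.7871


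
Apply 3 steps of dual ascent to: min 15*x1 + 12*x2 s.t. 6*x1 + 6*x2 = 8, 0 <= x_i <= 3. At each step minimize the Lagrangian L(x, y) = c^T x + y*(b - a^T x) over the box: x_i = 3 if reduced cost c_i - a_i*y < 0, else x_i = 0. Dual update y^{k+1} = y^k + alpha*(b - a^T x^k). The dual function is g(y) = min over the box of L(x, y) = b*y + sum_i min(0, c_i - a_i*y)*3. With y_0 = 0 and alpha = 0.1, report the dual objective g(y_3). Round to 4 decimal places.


Dual ascent for LP: min 15*x1 + 12*x2, 6*x1 + 6*x2 = 8, 0 <= x_i <= 3
Step 1: y^k = 0.0, reduced costs: (15.0, 12.0)
  x^k = (0.0, 0.0), subgradient = b - a^T x = 8.0
  y^{k+1} = 0.0 + 0.1*8.0 = 0.8
Step 2: y^k = 0.8, reduced costs: (10.2, 7.2)
  x^k = (0.0, 0.0), subgradient = b - a^T x = 8.0
  y^{k+1} = 0.8 + 0.1*8.0 = 1.6
Step 3: y^k = 1.6, reduced costs: (5.4, 2.4)
  x^k = (0.0, 0.0), subgradient = b - a^T x = 8.0
  y^{k+1} = 1.6 + 0.1*8.0 = 2.4
Dual objective at y_3 = 2.4: reduced costs (0.6, -2.4), box minimizer x = (0.0, 3.0)
g(y_3) = b*y + (c1 - a1*y)*x1 + (c2 - a2*y)*x2 = 8*2.4 + 0.6*0.0 + (-2.4)*3.0 = 19.2 + 0.0 - 7.2 = 12.0


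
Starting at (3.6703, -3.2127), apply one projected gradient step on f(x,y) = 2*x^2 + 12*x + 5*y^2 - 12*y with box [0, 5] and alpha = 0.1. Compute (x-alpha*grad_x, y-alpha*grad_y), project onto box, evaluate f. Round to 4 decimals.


Step 1: Compute gradient at (3.6703, -3.2127).
grad_x = 2*2*3.6703 + 12 = 26.6812
grad_y = 2*5*-3.2127 - 12 = -44.127
Step 2: Gradient step.
x_raw = 3.6703 - 0.1*26.6812 = 1.0022
y_raw = -3.2127 - 0.1*-44.127 = 1.2
Step 3: Project onto [0, 5].
x_proj = clip(1.0022) = 1.0022
y_proj = clip(1.2) = 1.2
Step 4: Evaluate f.
f(1.0022, 1.2) = 6.8349


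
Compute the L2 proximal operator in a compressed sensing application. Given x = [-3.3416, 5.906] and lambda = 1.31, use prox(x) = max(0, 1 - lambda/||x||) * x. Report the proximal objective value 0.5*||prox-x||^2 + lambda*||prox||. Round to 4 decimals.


Step 1: Compute ||x||.
||x|| = 6.7858
Step 2: Compute scaling factor.
scale = max(0, 1 - 1.31/6.7858) = 0.8069
Step 3: prox(x) = [-2.6965, 4.7658]
||prox(x)|| = 5.4758
Step 4: Proximal objective.
0.5*||prox-x||^2 = 0.8581
lambda*||prox|| = 7.1733
Total = 8.0314


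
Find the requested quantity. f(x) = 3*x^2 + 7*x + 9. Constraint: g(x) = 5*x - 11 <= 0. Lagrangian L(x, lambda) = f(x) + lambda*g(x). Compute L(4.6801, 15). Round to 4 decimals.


Step 1: Evaluate f(x).
f(4.6801) = 3*4.6801^2 + 7*4.6801 + 9 = 107.4707
Step 2: Evaluate g(x).
g(4.6801) = 5*4.6801 - 11 = 12.4005
Step 3: Compute Lagrangian.
L = 107.4707 + 15*12.4005 = 293.4782


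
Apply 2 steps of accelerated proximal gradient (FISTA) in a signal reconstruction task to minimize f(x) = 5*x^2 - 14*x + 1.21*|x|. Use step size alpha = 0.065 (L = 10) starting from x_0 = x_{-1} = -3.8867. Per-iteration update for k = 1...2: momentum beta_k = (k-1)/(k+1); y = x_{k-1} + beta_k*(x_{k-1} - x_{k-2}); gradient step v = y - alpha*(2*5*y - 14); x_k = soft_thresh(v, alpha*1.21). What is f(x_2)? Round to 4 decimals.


FISTA on f(x) = 5*x^2 - 14*x + 1.21*|x|
L = 10, alpha = 0.065
Iteration 1: beta = 0.0, y = -3.8867 + 0.0*(-3.8867 + 3.8867) = -3.8867
  grad(y) = -52.867, v = y - alpha*grad = -0.4503
  prox(v) = soft_thresh(-0.4503, 0.0787) = -0.3717
Iteration 2: beta = 0.3333, y = -0.3717 + 0.3333*(-0.3717 + 3.8867) = 0.8
  grad(y) = -6.0003, v = y - alpha*grad = 1.19
  prox(v) = soft_thresh(1.19, 0.0787) = 1.1113
f(x_2) = 5*1.1113^2 - 14*1.1113 + 1.21*|1.1113| = -8.0387


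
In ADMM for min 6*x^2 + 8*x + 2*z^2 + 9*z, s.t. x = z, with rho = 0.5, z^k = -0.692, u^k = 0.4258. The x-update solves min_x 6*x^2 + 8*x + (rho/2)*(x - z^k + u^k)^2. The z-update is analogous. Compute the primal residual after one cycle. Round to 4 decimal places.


ADMM iteration with rho = 0.5, z^k = -0.692, u^k = 0.4258
Step 1: x-update.
Minimize 6*x^2 + 8*x + (0.5/2)*(x + 0.692 + 0.4258)^2
FOC: (2*6 + 0.5)*x = -8 + 0.5*(-0.692 - 0.4258)
x^{k+1} = -0.6847
Step 2: z-update.
Minimize 2*z^2 + 9*z + (0.5/2)*(-0.6847 - z + 0.4258)^2
FOC: (2*2 + 0.5)*z = -9 + 0.5*(-0.6847 + 0.4258)
z^{k+1} = -2.0288
Step 3: u-update.
u^{k+1} = 0.4258 - 0.6847 + 2.0288 = 1.7699
Step 4: Primal residual = |-0.6847 + 2.0288| = 1.3441


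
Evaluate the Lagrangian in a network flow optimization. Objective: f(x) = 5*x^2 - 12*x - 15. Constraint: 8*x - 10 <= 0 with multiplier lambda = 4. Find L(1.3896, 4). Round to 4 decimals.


Step 1: Evaluate f(x).
f(1.3896) = 5*1.3896^2 - 12*1.3896 - 15 = -22.0203
Step 2: Evaluate g(x).
g(1.3896) = 8*1.3896 - 10 = 1.1168
Step 3: Compute Lagrangian.
L = -22.0203 + 4*1.1168 = -17.5531


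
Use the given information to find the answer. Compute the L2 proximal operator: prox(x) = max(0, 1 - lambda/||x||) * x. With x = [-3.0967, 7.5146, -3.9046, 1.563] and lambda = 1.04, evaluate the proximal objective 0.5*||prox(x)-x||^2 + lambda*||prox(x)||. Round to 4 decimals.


Step 1: Compute ||x||.
||x|| = 9.1514
Step 2: Compute scaling factor.
scale = max(0, 1 - 1.04/9.1514) = 0.8864
Step 3: prox(x) = [-2.7448, 6.6606, -3.4609, 1.3854]
||prox(x)|| = 8.1114
Step 4: Proximal objective.
0.5*||prox-x||^2 = 0.5408
lambda*||prox|| = 8.4359
Total = 8.9766


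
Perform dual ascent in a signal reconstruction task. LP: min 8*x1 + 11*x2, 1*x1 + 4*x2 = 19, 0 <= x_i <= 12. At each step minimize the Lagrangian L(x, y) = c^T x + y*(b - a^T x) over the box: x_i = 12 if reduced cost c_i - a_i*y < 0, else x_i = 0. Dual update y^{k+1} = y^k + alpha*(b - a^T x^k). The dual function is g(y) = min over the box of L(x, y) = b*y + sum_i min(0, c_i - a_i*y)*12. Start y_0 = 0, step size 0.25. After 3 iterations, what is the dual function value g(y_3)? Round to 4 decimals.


Dual ascent for LP: min 8*x1 + 11*x2, 1*x1 + 4*x2 = 19, 0 <= x_i <= 12
Step 1: y^k = 0.0, reduced costs: (8.0, 11.0)
  x^k = (0.0, 0.0), subgradient = b - a^T x = 19.0
  y^{k+1} = 0.0 + 0.25*19.0 = 4.75
Step 2: y^k = 4.75, reduced costs: (3.25, -8.0)
  x^k = (0.0, 12.0), subgradient = b - a^T x = -29.0
  y^{k+1} = 4.75 + 0.25*-29.0 = -2.5
Step 3: y^k = -2.5, reduced costs: (10.5, 21.0)
  x^k = (0.0, 0.0), subgradient = b - a^T x = 19.0
  y^{k+1} = -2.5 + 0.25*19.0 = 2.25
Dual objective at y_3 = 2.25: reduced costs (5.75, 2.0), box minimizer x = (0.0, 0.0)
g(y_3) = b*y + (c1 - a1*y)*x1 + (c2 - a2*y)*x2 = 19*2.25 + 5.75*0.0 + 2.0*0.0 = 42.75 + 0.0 + 0.0 = 42.75


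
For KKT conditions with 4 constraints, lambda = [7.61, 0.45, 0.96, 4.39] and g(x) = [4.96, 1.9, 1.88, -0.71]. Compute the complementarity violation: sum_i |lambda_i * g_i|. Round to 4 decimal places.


KKT complementary slackness check:
lambda_1 * g_1 = 7.61 * 4.96 = 37.7456
lambda_2 * g_2 = 0.45 * 1.9 = 0.855
lambda_3 * g_3 = 0.96 * 1.88 = 1.8048
lambda_4 * g_4 = 4.39 * -0.71 = -3.1169
Total violation = 37.7456 + 0.855 + 1.8048 + 3.1169 = 43.5223


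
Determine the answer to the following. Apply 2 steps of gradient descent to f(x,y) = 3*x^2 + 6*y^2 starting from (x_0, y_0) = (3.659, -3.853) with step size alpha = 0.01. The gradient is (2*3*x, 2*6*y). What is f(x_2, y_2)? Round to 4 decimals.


Gradient descent on f(x,y) = 3*x^2 + 6*y^2.
Starting point: (3.659, -3.853), alpha = 0.01
Step 1: grad_x = 2*3*3.659 = 21.954, grad_y = 2*6*-3.853 = -46.236
  x_1 = 3.659 - 0.01*21.954 = 3.4395
  y_1 = -3.853 - 0.01*-46.236 = -3.3906
Step 2: grad_x = 2*3*3.4395 = 20.6368, grad_y = 2*6*-3.3906 = -40.6877
  x_2 = 3.4395 - 0.01*20.6368 = 3.2331
  y_2 = -3.3906 - 0.01*-40.6877 = -2.9838
f(3.2331, -2.9838) = 3*3.2331^2 + 6*(-2.9838)^2 = 84.7757


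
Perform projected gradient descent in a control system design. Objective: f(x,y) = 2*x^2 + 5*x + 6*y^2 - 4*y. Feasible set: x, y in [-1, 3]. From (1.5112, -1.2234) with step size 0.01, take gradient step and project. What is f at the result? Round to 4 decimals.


Step 1: Compute gradient at (1.5112, -1.2234).
grad_x = 2*2*1.5112 + 5 = 11.0448
grad_y = 2*6*-1.2234 - 4 = -18.6808
Step 2: Gradient step.
x_raw = 1.5112 - 0.01*11.0448 = 1.4008
y_raw = -1.2234 - 0.01*-18.6808 = -1.0366
Step 3: Project onto [-1, 3].
x_proj = clip(1.4008) = 1.4008
y_proj = clip(-1.0366) = -1.0
Step 4: Evaluate f.
f(1.4008, -1.0) = 20.928


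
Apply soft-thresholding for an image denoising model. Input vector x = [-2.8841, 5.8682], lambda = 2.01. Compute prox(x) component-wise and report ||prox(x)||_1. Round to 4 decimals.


Soft-thresholding with lambda = 2.01:
prox(-2.8841) = sign(-2.8841)*max(|-2.8841| - 2.01, 0) = -0.8741
prox(5.8682) = sign(5.8682)*max(|5.8682| - 2.01, 0) = 3.8582
prox(x) = [-0.8741, 3.8582]
||prox(x)||_1 = 0.8741 + 3.8582 = 4.7323


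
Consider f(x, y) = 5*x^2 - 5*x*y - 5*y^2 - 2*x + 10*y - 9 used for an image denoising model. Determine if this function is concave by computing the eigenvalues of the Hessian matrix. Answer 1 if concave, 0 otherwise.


The Hessian of f(x,y) = 5*x^2 - 5*x*y - 5*y^2 - 2*x + 10*y - 9 is:
H = [[10, -5], [-5, -10]]
Trace = 10 - 10 = 0
Determinant = 10*-10 - (-5)^2 = -125
Discriminant = (0)^2 - 4*-125 = 500.0
Eigenvalues: lambda_1 = -11.1803, lambda_2 = 11.1803
The function is not concave.

0


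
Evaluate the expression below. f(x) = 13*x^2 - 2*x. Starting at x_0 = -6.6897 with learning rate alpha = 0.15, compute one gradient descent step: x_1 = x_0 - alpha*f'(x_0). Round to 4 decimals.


We compute the gradient at x_0 and apply the update.
f'(x) = 26*x - 2
f'(-6.6897) = 26*-6.6897 - 2 = -175.9322
x_1 = -6.6897 - 0.15*-175.9322 = 19.7001


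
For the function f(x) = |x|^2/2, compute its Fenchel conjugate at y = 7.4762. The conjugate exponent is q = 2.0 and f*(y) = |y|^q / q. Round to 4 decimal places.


The conjugate exponent q satisfies 1/p + 1/q = 1.
p = 2, so q = 2/(2 - 1) = 2.0
|y|^q = 7.4762^2.0 = 55.8936
f*(7.4762) = 55.8936 / 2.0 = 27.9468


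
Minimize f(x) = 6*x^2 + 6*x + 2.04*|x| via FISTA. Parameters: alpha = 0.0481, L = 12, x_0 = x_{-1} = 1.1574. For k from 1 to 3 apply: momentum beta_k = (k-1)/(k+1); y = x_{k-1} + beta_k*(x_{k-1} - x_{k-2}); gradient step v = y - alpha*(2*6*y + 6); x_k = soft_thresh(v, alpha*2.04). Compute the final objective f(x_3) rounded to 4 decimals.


FISTA on f(x) = 6*x^2 + 6*x + 2.04*|x|
L = 12, alpha = 0.0481
Iteration 1: beta = 0.0, y = 1.1574 + 0.0*(1.1574 - 1.1574) = 1.1574
  grad(y) = 19.8888, v = y - alpha*grad = 0.2007
  prox(v) = soft_thresh(0.2007, 0.0981) = 0.1026
Iteration 2: beta = 0.3333, y = 0.1026 + 0.3333*(0.1026 - 1.1574) = -0.249
  grad(y) = 3.0124, v = y - alpha*grad = -0.3939
  prox(v) = soft_thresh(-0.3939, 0.0981) = -0.2957
Iteration 3: beta = 0.5, y = -0.2957 + 0.5*(-0.2957 - 0.1026) = -0.4949
  grad(y) = 0.0609, v = y - alpha*grad = -0.4979
  prox(v) = soft_thresh(-0.4979, 0.0981) = -0.3997
f(x_3) = 6*(-0.3997)^2 + 6*(-0.3997) + 2.04*|-0.3997| = -0.6242


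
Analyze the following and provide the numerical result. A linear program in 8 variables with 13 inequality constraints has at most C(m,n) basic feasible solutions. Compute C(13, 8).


Each vertex corresponds to some choice of n active constraints out of m, so the number of vertices is at most C(m, n) = m! / (n!(m-n)!).
m = 13, n = 8
Numerator: 13 * 12 * 11 * 10 * 9 * 8 * 7 * 6
Denominator: 8! = 40320
C(13, 8) = 1287


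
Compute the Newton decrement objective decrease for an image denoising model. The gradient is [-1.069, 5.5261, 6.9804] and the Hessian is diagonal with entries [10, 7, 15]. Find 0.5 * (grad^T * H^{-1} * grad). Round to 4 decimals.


Step 1: H is diagonal, so H^(-1) * g = [-0.1069, 0.7894, 0.4654].
Step 2: g^T H^(-1) g = sum_i g_i^2 / H_ii
  = (-1.069)^2/10 + (5.5261)^2/7 + (6.9804)^2/15
  = 0.1143 + 4.3625 + 3.2484 = 7.7252
Step 3: Objective decrease = 0.5 * g^T H^(-1) g = 3.8626


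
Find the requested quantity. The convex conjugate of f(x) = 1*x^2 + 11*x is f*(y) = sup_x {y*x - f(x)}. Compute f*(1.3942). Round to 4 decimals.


f*(y) = sup_x {y*x - a*x^2 - b*x} = sup_x {(y-b)*x - a*x^2}
FOC: (y - b) - 2a*x = 0 => x* = (y - b)/(2a)
x* = (1.3942 - 11)/(2*1) = -4.8029
f*(1.3942) = (y-b)^2/(4a) = (1.3942 - 11)^2/(4*1)
= 92.2714/4 = 23.0678


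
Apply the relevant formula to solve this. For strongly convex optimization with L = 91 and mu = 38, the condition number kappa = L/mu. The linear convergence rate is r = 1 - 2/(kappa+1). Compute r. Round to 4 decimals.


Step 1: Compute the condition number.
kappa = L/mu = 91/38 = 2.3947
Step 2: Compute the convergence rate.
r = 1 - 2/(kappa + 1) = 1 - 2*mu/(L + mu) = (L - mu)/(L + mu) = 53/129 = 0.4109


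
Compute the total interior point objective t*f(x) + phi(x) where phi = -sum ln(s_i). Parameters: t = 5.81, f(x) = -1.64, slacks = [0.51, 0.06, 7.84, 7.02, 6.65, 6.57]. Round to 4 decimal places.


Step 1: Compute log-barrier.
ln values: [-0.6733, -2.8134, 2.0592, 1.9488, 1.8946, 1.8825]
phi = -(-0.6733 - 2.8134 + 2.0592 + 1.9488 + 1.8946 + 1.8825) = -4.2984
Step 2: Compute augmented objective.
t*f(x) = 5.81*-1.64 = -9.5284
Total = -9.5284 - 4.2984 = -13.8268


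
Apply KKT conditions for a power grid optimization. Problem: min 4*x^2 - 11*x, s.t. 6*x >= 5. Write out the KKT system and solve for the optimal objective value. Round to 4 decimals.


Step 1: Try lambda = 0 (constraint inactive).
Stationarity: 2*4*x - 11 = 0
x* = 11/(2*4) = 1.375
Check constraint: 6*1.375 = 8.25 >= 5 -- satisfied.
Step 2: Compute optimal value.
f(x*) = 4*1.375^2 - 11*1.375 = -7.5625


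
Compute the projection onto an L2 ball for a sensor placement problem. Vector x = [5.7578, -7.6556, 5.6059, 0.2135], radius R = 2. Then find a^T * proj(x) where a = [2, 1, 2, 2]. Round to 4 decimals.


Step 1: Compute ||x|| (intermediates to 6 decimals).
||x|| = sqrt(5.7578^2 + (-7.6556)^2 + 5.6059^2 + 0.2135^2) = 11.100999
Step 2: Project.
Since ||x|| > R, scale = R/||x|| = 2/11.100999 = 0.180164, proj(x) = scale * x
proj(x) = [1.037348, -1.379264, 1.009981, 0.038465]
Step 3: Dot product.
a^T * proj(x) = 2*1.037348 + 1*(-1.379264) + 2*1.009981 + 2*0.038465 = 2.7923


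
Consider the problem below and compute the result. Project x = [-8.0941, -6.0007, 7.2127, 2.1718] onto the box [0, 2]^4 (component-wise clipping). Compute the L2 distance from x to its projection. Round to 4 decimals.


Project each component onto [0, 2].
clip(-8.0941) = 0.0, clip(-6.0007) = 0.0, clip(7.2127) = 2.0, clip(2.1718) = 2.0
Projection = [0.0, 0.0, 2.0, 2.0]
Squared diffs: [65.5145, 36.0084, 27.1722, 0.0295]
Distance = sqrt(128.7246) = 11.3457


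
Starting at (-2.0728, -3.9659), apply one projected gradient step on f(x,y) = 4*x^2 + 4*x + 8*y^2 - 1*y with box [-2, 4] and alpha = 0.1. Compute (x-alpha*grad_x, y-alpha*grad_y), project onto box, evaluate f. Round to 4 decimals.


Step 1: Compute gradient at (-2.0728, -3.9659).
grad_x = 2*4*-2.0728 + 4 = -12.5824
grad_y = 2*8*-3.9659 - 1 = -64.4544
Step 2: Gradient step.
x_raw = -2.0728 - 0.1*-12.5824 = -0.8146
y_raw = -3.9659 - 0.1*-64.4544 = 2.4795
Step 3: Project onto [-2, 4].
x_proj = clip(-0.8146) = -0.8146
y_proj = clip(2.4795) = 2.4795
Step 4: Evaluate f.
f(-0.8146, 2.4795) = 46.1012


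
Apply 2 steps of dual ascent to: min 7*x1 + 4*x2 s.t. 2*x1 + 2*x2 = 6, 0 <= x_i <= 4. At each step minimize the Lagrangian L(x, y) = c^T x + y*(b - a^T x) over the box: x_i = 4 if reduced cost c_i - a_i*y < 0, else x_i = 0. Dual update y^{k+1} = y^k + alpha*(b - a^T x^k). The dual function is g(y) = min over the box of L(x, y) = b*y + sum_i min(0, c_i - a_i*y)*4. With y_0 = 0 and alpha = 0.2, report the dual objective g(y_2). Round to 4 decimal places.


Dual ascent for LP: min 7*x1 + 4*x2, 2*x1 + 2*x2 = 6, 0 <= x_i <= 4
Step 1: y^k = 0.0, reduced costs: (7.0, 4.0)
  x^k = (0.0, 0.0), subgradient = b - a^T x = 6.0
  y^{k+1} = 0.0 + 0.2*6.0 = 1.2
Step 2: y^k = 1.2, reduced costs: (4.6, 1.6)
  x^k = (0.0, 0.0), subgradient = b - a^T x = 6.0
  y^{k+1} = 1.2 + 0.2*6.0 = 2.4
Dual objective at y_2 = 2.4: reduced costs (2.2, -0.8), box minimizer x = (0.0, 4.0)
g(y_2) = b*y + (c1 - a1*y)*x1 + (c2 - a2*y)*x2 = 6*2.4 + 2.2*0.0 + (-0.8)*4.0 = 14.4 + 0.0 - 3.2 = 11.2


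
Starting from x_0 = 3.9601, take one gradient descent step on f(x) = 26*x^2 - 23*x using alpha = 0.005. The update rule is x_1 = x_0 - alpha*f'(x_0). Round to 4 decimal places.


We compute the gradient at x_0 and apply the update.
f'(x) = 52*x - 23
f'(3.9601) = 52*3.9601 - 23 = 182.9252
x_1 = 3.9601 - 0.005*182.9252 = 3.0455


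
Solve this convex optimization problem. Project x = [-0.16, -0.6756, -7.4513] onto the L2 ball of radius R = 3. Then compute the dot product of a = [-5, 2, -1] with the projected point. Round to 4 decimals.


Step 1: Compute ||x|| (intermediates to 6 decimals).
||x|| = sqrt((-0.16)^2 + (-0.6756)^2 + (-7.4513)^2) = 7.483576
Step 2: Project.
Since ||x|| > R, scale = R/||x|| = 3/7.483576 = 0.400878, proj(x) = scale * x
proj(x) = [-0.06414, -0.270833, -2.987062]
Step 3: Dot product.
a^T * proj(x) = -5*(-0.06414) + 2*(-0.270833) - 1*(-2.987062) = 2.7661


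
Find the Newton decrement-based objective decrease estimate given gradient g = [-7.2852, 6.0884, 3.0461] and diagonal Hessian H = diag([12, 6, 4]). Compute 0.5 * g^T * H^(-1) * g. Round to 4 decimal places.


Step 1: H is diagonal, so H^(-1) * g = [-0.6071, 1.0147, 0.7615].
Step 2: g^T H^(-1) g = sum_i g_i^2 / H_ii
  = (-7.2852)^2/12 + (6.0884)^2/6 + (3.0461)^2/4
  = 4.4228 + 6.1781 + 2.3197 = 12.9206
Step 3: Objective decrease = 0.5 * g^T H^(-1) g = 6.4603


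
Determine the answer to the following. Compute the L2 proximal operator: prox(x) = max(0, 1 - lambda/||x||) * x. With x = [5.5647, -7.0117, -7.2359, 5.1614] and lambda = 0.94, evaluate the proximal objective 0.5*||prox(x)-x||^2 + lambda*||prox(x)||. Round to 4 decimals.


Step 1: Compute ||x||.
||x|| = 12.6146
Step 2: Compute scaling factor.
scale = max(0, 1 - 0.94/12.6146) = 0.9255
Step 3: prox(x) = [5.15, -6.4892, -6.6967, 4.7768]
||prox(x)|| = 11.6746
Step 4: Proximal objective.
0.5*||prox-x||^2 = 0.4418
lambda*||prox|| = 10.9741
Total = 11.4159


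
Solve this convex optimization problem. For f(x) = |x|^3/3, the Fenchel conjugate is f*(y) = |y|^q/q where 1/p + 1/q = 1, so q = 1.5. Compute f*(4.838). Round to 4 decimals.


The conjugate exponent q satisfies 1/p + 1/q = 1.
p = 3, so q = 3/(3 - 1) = 1.5
|y|^q = 4.838^1.5 = 10.6414
f*(4.838) = 10.6414 / 1.5 = 7.0943


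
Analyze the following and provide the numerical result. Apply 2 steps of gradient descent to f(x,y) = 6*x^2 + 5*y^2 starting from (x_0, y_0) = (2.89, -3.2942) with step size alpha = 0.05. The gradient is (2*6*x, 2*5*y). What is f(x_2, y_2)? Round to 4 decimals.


Gradient descent on f(x,y) = 6*x^2 + 5*y^2.
Starting point: (2.89, -3.2942), alpha = 0.05
Step 1: grad_x = 2*6*2.89 = 34.68, grad_y = 2*5*-3.2942 = -32.942
  x_1 = 2.89 - 0.05*34.68 = 1.156
  y_1 = -3.2942 - 0.05*-32.942 = -1.6471
Step 2: grad_x = 2*6*1.156 = 13.872, grad_y = 2*5*-1.6471 = -16.471
  x_2 = 1.156 - 0.05*13.872 = 0.4624
  y_2 = -1.6471 - 0.05*-16.471 = -0.8236
f(0.4624, -0.8236) = 6*0.4624^2 + 5*(-0.8236)^2 = 4.6741


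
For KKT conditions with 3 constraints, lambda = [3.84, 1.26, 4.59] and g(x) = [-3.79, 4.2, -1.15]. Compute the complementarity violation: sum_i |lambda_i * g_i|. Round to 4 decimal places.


KKT complementary slackness check:
lambda_1 * g_1 = 3.84 * -3.79 = -14.5536
lambda_2 * g_2 = 1.26 * 4.2 = 5.292
lambda_3 * g_3 = 4.59 * -1.15 = -5.2785
Total violation = 14.5536 + 5.292 + 5.2785 = 25.1241


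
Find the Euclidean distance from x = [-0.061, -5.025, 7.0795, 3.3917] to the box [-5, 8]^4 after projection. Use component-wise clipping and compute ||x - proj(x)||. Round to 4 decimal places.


Project each component onto [-5, 8].
clip(-0.061) = -0.061, clip(-5.025) = -5.0, clip(7.0795) = 7.0795, clip(3.3917) = 3.3917
Projection = [-0.061, -5.0, 7.0795, 3.3917]
Squared diffs: [0.0, 0.0006, 0.0, 0.0]
Distance = sqrt(0.0006) = 0.025


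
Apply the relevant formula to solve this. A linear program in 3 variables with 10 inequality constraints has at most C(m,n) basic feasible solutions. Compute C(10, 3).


Each vertex corresponds to some choice of n active constraints out of m, so the number of vertices is at most C(m, n) = m! / (n!(m-n)!).
m = 10, n = 3
Numerator: 10 * 9 * 8
Denominator: 3! = 6
C(10, 3) = 120


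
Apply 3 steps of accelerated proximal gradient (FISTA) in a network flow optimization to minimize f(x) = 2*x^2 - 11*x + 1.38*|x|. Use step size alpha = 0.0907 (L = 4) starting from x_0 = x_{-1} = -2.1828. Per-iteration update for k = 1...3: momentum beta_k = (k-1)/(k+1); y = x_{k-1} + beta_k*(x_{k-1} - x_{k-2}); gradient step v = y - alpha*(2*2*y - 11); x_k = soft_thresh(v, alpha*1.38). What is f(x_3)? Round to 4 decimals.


FISTA on f(x) = 2*x^2 - 11*x + 1.38*|x|
L = 4, alpha = 0.0907
Iteration 1: beta = 0.0, y = -2.1828 + 0.0*(-2.1828 + 2.1828) = -2.1828
  grad(y) = -19.7312, v = y - alpha*grad = -0.3932
  prox(v) = soft_thresh(-0.3932, 0.1252) = -0.268
Iteration 2: beta = 0.3333, y = -0.268 + 0.3333*(-0.268 + 2.1828) = 0.3702
  grad(y) = -9.519, v = y - alpha*grad = 1.2336
  prox(v) = soft_thresh(1.2336, 0.1252) = 1.1085
Iteration 3: beta = 0.5, y = 1.1085 + 0.5*(1.1085 + 0.268) = 1.7967
  grad(y) = -3.8132, v = y - alpha*grad = 2.1426
  prox(v) = soft_thresh(2.1426, 0.1252) = 2.0174
f(x_3) = 2*2.0174^2 - 11*2.0174 + 1.38*|2.0174| = -11.2676
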